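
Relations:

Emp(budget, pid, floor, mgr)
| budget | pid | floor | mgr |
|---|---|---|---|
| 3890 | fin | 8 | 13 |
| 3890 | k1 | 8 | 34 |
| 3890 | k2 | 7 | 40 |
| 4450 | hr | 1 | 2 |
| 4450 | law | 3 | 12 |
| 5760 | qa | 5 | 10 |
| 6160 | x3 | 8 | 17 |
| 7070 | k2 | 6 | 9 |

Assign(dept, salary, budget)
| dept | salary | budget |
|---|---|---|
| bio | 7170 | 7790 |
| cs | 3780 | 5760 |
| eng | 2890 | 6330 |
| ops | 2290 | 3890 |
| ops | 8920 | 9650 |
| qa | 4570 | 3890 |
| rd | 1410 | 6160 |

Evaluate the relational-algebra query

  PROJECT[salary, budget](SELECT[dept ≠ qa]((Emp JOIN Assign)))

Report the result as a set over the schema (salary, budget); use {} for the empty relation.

{(1410, 6160), (2290, 3890), (3780, 5760)}

Natural join on budget: {(3890, fin, 8, 13, ops, 2290), (3890, fin, 8, 13, qa, 4570), (3890, k1, 8, 34, ops, 2290), (3890, k1, 8, 34, qa, 4570), (3890, k2, 7, 40, ops, 2290), (3890, k2, 7, 40, qa, 4570), (5760, qa, 5, 10, cs, 3780), (6160, x3, 8, 17, rd, 1410)}
Apply σ_{dept ≠ qa}; surviving tuples: {(3890, fin, 8, 13, ops, 2290), (3890, k1, 8, 34, ops, 2290), (3890, k2, 7, 40, ops, 2290), (5760, qa, 5, 10, cs, 3780), (6160, x3, 8, 17, rd, 1410)}
π[salary, budget]: project onto (salary, budget) (2 duplicate(s) eliminated) → {(1410, 6160), (2290, 3890), (3780, 5760)}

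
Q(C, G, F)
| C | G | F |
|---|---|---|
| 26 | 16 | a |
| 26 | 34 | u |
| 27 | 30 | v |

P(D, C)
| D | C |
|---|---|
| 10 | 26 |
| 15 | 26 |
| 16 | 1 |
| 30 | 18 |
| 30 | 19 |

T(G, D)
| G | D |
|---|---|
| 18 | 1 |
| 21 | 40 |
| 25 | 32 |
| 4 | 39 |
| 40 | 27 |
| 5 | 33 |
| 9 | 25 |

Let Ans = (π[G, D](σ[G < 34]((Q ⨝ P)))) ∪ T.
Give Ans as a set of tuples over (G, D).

{(16, 10), (16, 15), (18, 1), (21, 40), (25, 32), (4, 39), (40, 27), (5, 33), (9, 25)}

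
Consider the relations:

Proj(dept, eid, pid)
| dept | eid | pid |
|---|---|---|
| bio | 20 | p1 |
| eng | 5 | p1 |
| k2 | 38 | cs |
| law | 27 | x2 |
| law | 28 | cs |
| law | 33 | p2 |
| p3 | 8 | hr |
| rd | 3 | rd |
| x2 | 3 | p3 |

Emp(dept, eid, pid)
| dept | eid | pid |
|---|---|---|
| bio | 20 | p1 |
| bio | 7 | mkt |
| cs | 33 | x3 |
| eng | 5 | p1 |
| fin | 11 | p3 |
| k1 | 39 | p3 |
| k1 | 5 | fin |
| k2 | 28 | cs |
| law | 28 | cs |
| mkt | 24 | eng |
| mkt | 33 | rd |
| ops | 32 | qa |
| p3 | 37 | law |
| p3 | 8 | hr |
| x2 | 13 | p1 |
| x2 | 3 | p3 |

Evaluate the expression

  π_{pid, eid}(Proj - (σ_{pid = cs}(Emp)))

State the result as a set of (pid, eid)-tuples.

σ[pid = cs]: keep tuples satisfying pid = cs → {(k2, 28, cs), (law, 28, cs)}
Taking the difference: {(bio, 20, p1), (eng, 5, p1), (k2, 38, cs), (law, 27, x2), (law, 33, p2), (p3, 8, hr), (rd, 3, rd), (x2, 3, p3)}
Projecting to pid, eid: {(cs, 38), (hr, 8), (p1, 20), (p1, 5), (p2, 33), (p3, 3), (rd, 3), (x2, 27)}

{(cs, 38), (hr, 8), (p1, 20), (p1, 5), (p2, 33), (p3, 3), (rd, 3), (x2, 27)}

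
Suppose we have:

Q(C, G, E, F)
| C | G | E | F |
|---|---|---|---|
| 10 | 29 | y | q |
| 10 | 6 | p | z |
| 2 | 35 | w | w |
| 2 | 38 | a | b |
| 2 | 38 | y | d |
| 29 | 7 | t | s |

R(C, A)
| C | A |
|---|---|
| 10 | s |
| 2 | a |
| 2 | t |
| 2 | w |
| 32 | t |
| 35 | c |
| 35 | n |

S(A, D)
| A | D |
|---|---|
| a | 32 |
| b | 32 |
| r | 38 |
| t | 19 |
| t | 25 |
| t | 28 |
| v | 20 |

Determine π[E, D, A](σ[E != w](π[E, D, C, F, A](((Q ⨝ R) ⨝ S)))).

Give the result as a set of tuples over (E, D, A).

{(a, 19, t), (a, 25, t), (a, 28, t), (a, 32, a), (y, 19, t), (y, 25, t), (y, 28, t), (y, 32, a)}

Q ⋈ R (natural join on C): {(10, 29, y, q, s), (10, 6, p, z, s), (2, 35, w, w, a), (2, 35, w, w, t), (2, 35, w, w, w), (2, 38, a, b, a), (2, 38, a, b, t), (2, 38, a, b, w), (2, 38, y, d, a), (2, 38, y, d, t), (2, 38, y, d, w)}
(Q ⨝ R) ⋈ S (natural join on A): {(2, 35, w, w, a, 32), (2, 35, w, w, t, 19), (2, 35, w, w, t, 25), (2, 35, w, w, t, 28), (2, 38, a, b, a, 32), (2, 38, a, b, t, 19), (2, 38, a, b, t, 25), (2, 38, a, b, t, 28), (2, 38, y, d, a, 32), (2, 38, y, d, t, 19), (2, 38, y, d, t, 25), (2, 38, y, d, t, 28)}
π[E, D, C, F, A]: project onto (E, D, C, F, A) → {(a, 19, 2, b, t), (a, 25, 2, b, t), (a, 28, 2, b, t), (a, 32, 2, b, a), (w, 19, 2, w, t), (w, 25, 2, w, t), (w, 28, 2, w, t), (w, 32, 2, w, a), (y, 19, 2, d, t), (y, 25, 2, d, t), (y, 28, 2, d, t), (y, 32, 2, d, a)}
Selection E != w: {(a, 19, 2, b, t), (a, 25, 2, b, t), (a, 28, 2, b, t), (a, 32, 2, b, a), (y, 19, 2, d, t), (y, 25, 2, d, t), (y, 28, 2, d, t), (y, 32, 2, d, a)}
π[E, D, A]: project onto (E, D, A) → {(a, 19, t), (a, 25, t), (a, 28, t), (a, 32, a), (y, 19, t), (y, 25, t), (y, 28, t), (y, 32, a)}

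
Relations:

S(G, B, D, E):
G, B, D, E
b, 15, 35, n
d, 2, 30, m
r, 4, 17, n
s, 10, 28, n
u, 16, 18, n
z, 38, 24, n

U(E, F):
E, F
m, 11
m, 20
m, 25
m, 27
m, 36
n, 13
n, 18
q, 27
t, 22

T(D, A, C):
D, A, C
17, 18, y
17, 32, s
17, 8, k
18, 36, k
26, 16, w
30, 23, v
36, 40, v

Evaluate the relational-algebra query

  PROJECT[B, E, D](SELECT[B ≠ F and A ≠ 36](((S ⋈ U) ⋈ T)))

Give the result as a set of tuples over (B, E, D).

{(2, m, 30), (4, n, 17)}

S ⋈ U (natural join on E): {(b, 15, 35, n, 13), (b, 15, 35, n, 18), (d, 2, 30, m, 11), (d, 2, 30, m, 20), (d, 2, 30, m, 25), (d, 2, 30, m, 27), (d, 2, 30, m, 36), (r, 4, 17, n, 13), (r, 4, 17, n, 18), (s, 10, 28, n, 13), (s, 10, 28, n, 18), (u, 16, 18, n, 13), (u, 16, 18, n, 18), (z, 38, 24, n, 13), (z, 38, 24, n, 18)}
(S ⋈ U) ⋈ T (natural join on D): {(d, 2, 30, m, 11, 23, v), (d, 2, 30, m, 20, 23, v), (d, 2, 30, m, 25, 23, v), (d, 2, 30, m, 27, 23, v), (d, 2, 30, m, 36, 23, v), (r, 4, 17, n, 13, 18, y), (r, 4, 17, n, 13, 32, s), (r, 4, 17, n, 13, 8, k), (r, 4, 17, n, 18, 18, y), (r, 4, 17, n, 18, 32, s), (r, 4, 17, n, 18, 8, k), (u, 16, 18, n, 13, 36, k), (u, 16, 18, n, 18, 36, k)}
Selection B ≠ F and A ≠ 36: {(d, 2, 30, m, 11, 23, v), (d, 2, 30, m, 20, 23, v), (d, 2, 30, m, 25, 23, v), (d, 2, 30, m, 27, 23, v), (d, 2, 30, m, 36, 23, v), (r, 4, 17, n, 13, 18, y), (r, 4, 17, n, 13, 32, s), (r, 4, 17, n, 13, 8, k), (r, 4, 17, n, 18, 18, y), (r, 4, 17, n, 18, 32, s), (r, 4, 17, n, 18, 8, k)}
π[B, E, D]: project onto (B, E, D) (9 duplicate(s) eliminated) → {(2, m, 30), (4, n, 17)}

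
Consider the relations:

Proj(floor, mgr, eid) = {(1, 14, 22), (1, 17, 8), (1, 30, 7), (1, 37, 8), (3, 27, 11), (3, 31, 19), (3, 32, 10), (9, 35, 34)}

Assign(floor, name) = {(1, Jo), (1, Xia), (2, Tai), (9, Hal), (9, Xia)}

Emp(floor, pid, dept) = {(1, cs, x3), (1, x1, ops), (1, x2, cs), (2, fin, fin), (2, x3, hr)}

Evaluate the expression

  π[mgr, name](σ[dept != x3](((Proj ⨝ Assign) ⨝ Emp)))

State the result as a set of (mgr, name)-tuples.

Proj ⋈ Assign (natural join on floor): {(1, 14, 22, Jo), (1, 14, 22, Xia), (1, 17, 8, Jo), (1, 17, 8, Xia), (1, 30, 7, Jo), (1, 30, 7, Xia), (1, 37, 8, Jo), (1, 37, 8, Xia), (9, 35, 34, Hal), (9, 35, 34, Xia)}
(Proj ⨝ Assign) ⋈ Emp (natural join on floor): {(1, 14, 22, Jo, cs, x3), (1, 14, 22, Jo, x1, ops), (1, 14, 22, Jo, x2, cs), (1, 14, 22, Xia, cs, x3), (1, 14, 22, Xia, x1, ops), (1, 14, 22, Xia, x2, cs), (1, 17, 8, Jo, cs, x3), (1, 17, 8, Jo, x1, ops), (1, 17, 8, Jo, x2, cs), (1, 17, 8, Xia, cs, x3), (1, 17, 8, Xia, x1, ops), (1, 17, 8, Xia, x2, cs), (1, 30, 7, Jo, cs, x3), (1, 30, 7, Jo, x1, ops), (1, 30, 7, Jo, x2, cs), (1, 30, 7, Xia, cs, x3), (1, 30, 7, Xia, x1, ops), (1, 30, 7, Xia, x2, cs), (1, 37, 8, Jo, cs, x3), (1, 37, 8, Jo, x1, ops), (1, 37, 8, Jo, x2, cs), (1, 37, 8, Xia, cs, x3), (1, 37, 8, Xia, x1, ops), (1, 37, 8, Xia, x2, cs)}
Apply σ_{dept != x3}; surviving tuples: {(1, 14, 22, Jo, x1, ops), (1, 14, 22, Jo, x2, cs), (1, 14, 22, Xia, x1, ops), (1, 14, 22, Xia, x2, cs), (1, 17, 8, Jo, x1, ops), (1, 17, 8, Jo, x2, cs), (1, 17, 8, Xia, x1, ops), (1, 17, 8, Xia, x2, cs), (1, 30, 7, Jo, x1, ops), (1, 30, 7, Jo, x2, cs), (1, 30, 7, Xia, x1, ops), (1, 30, 7, Xia, x2, cs), (1, 37, 8, Jo, x1, ops), (1, 37, 8, Jo, x2, cs), (1, 37, 8, Xia, x1, ops), (1, 37, 8, Xia, x2, cs)}
Keep only column(s) mgr, name (8 duplicate(s) eliminated): {(14, Jo), (14, Xia), (17, Jo), (17, Xia), (30, Jo), (30, Xia), (37, Jo), (37, Xia)}

{(14, Jo), (14, Xia), (17, Jo), (17, Xia), (30, Jo), (30, Xia), (37, Jo), (37, Xia)}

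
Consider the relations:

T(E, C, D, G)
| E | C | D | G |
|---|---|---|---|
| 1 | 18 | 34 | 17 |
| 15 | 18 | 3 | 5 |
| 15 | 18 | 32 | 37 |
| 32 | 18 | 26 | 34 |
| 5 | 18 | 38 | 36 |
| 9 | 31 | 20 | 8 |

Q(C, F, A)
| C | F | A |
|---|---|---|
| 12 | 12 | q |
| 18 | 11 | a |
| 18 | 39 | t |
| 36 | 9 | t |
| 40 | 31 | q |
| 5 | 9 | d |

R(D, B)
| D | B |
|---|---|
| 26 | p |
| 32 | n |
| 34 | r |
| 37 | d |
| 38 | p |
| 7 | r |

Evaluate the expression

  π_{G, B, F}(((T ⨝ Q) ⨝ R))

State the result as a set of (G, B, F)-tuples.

{(17, r, 11), (17, r, 39), (34, p, 11), (34, p, 39), (36, p, 11), (36, p, 39), (37, n, 11), (37, n, 39)}

Natural join on C: {(1, 18, 34, 17, 11, a), (1, 18, 34, 17, 39, t), (15, 18, 3, 5, 11, a), (15, 18, 3, 5, 39, t), (15, 18, 32, 37, 11, a), (15, 18, 32, 37, 39, t), (32, 18, 26, 34, 11, a), (32, 18, 26, 34, 39, t), (5, 18, 38, 36, 11, a), (5, 18, 38, 36, 39, t)}
Natural join on D: {(1, 18, 34, 17, 11, a, r), (1, 18, 34, 17, 39, t, r), (15, 18, 32, 37, 11, a, n), (15, 18, 32, 37, 39, t, n), (32, 18, 26, 34, 11, a, p), (32, 18, 26, 34, 39, t, p), (5, 18, 38, 36, 11, a, p), (5, 18, 38, 36, 39, t, p)}
Keep only column(s) G, B, F: {(17, r, 11), (17, r, 39), (34, p, 11), (34, p, 39), (36, p, 11), (36, p, 39), (37, n, 11), (37, n, 39)}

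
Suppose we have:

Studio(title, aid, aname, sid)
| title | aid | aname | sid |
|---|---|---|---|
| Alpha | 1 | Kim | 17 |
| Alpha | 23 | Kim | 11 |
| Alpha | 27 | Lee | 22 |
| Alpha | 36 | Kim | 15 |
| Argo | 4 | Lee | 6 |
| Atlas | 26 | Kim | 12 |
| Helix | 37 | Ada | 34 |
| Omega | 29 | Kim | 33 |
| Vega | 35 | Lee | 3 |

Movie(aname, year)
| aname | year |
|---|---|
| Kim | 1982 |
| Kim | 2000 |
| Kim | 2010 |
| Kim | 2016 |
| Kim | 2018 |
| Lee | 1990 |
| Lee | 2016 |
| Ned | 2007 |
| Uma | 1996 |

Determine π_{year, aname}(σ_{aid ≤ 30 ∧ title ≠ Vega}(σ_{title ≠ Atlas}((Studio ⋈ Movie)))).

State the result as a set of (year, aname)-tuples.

{(1982, Kim), (1990, Lee), (2000, Kim), (2010, Kim), (2016, Kim), (2016, Lee), (2018, Kim)}

Natural join on aname: {(Alpha, 1, Kim, 17, 1982), (Alpha, 1, Kim, 17, 2000), (Alpha, 1, Kim, 17, 2010), (Alpha, 1, Kim, 17, 2016), (Alpha, 1, Kim, 17, 2018), (Alpha, 23, Kim, 11, 1982), (Alpha, 23, Kim, 11, 2000), (Alpha, 23, Kim, 11, 2010), (Alpha, 23, Kim, 11, 2016), (Alpha, 23, Kim, 11, 2018), (Alpha, 27, Lee, 22, 1990), (Alpha, 27, Lee, 22, 2016), (Alpha, 36, Kim, 15, 1982), (Alpha, 36, Kim, 15, 2000), (Alpha, 36, Kim, 15, 2010), (Alpha, 36, Kim, 15, 2016), (Alpha, 36, Kim, 15, 2018), (Argo, 4, Lee, 6, 1990), (Argo, 4, Lee, 6, 2016), (Atlas, 26, Kim, 12, 1982), (Atlas, 26, Kim, 12, 2000), (Atlas, 26, Kim, 12, 2010), (Atlas, 26, Kim, 12, 2016), (Atlas, 26, Kim, 12, 2018), (Omega, 29, Kim, 33, 1982), (Omega, 29, Kim, 33, 2000), (Omega, 29, Kim, 33, 2010), (Omega, 29, Kim, 33, 2016), (Omega, 29, Kim, 33, 2018), (Vega, 35, Lee, 3, 1990), (Vega, 35, Lee, 3, 2016)}
Filtering on title ≠ Atlas leaves {(Alpha, 1, Kim, 17, 1982), (Alpha, 1, Kim, 17, 2000), (Alpha, 1, Kim, 17, 2010), (Alpha, 1, Kim, 17, 2016), (Alpha, 1, Kim, 17, 2018), (Alpha, 23, Kim, 11, 1982), (Alpha, 23, Kim, 11, 2000), (Alpha, 23, Kim, 11, 2010), (Alpha, 23, Kim, 11, 2016), (Alpha, 23, Kim, 11, 2018), (Alpha, 27, Lee, 22, 1990), (Alpha, 27, Lee, 22, 2016), (Alpha, 36, Kim, 15, 1982), (Alpha, 36, Kim, 15, 2000), (Alpha, 36, Kim, 15, 2010), (Alpha, 36, Kim, 15, 2016), (Alpha, 36, Kim, 15, 2018), (Argo, 4, Lee, 6, 1990), (Argo, 4, Lee, 6, 2016), (Omega, 29, Kim, 33, 1982), (Omega, 29, Kim, 33, 2000), (Omega, 29, Kim, 33, 2010), (Omega, 29, Kim, 33, 2016), (Omega, 29, Kim, 33, 2018), (Vega, 35, Lee, 3, 1990), (Vega, 35, Lee, 3, 2016)}.
Filtering on aid ≤ 30 ∧ title ≠ Vega leaves {(Alpha, 1, Kim, 17, 1982), (Alpha, 1, Kim, 17, 2000), (Alpha, 1, Kim, 17, 2010), (Alpha, 1, Kim, 17, 2016), (Alpha, 1, Kim, 17, 2018), (Alpha, 23, Kim, 11, 1982), (Alpha, 23, Kim, 11, 2000), (Alpha, 23, Kim, 11, 2010), (Alpha, 23, Kim, 11, 2016), (Alpha, 23, Kim, 11, 2018), (Alpha, 27, Lee, 22, 1990), (Alpha, 27, Lee, 22, 2016), (Argo, 4, Lee, 6, 1990), (Argo, 4, Lee, 6, 2016), (Omega, 29, Kim, 33, 1982), (Omega, 29, Kim, 33, 2000), (Omega, 29, Kim, 33, 2010), (Omega, 29, Kim, 33, 2016), (Omega, 29, Kim, 33, 2018)}.
π_{year, aname} gives {(1982, Kim), (1990, Lee), (2000, Kim), (2010, Kim), (2016, Kim), (2016, Lee), (2018, Kim)} (12 duplicate(s) eliminated).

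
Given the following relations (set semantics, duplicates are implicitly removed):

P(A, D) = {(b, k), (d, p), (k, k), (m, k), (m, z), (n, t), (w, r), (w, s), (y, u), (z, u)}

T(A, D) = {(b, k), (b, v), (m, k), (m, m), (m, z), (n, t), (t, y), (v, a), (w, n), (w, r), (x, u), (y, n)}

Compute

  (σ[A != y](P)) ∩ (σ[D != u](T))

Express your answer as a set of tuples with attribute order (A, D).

{(b, k), (m, k), (m, z), (n, t), (w, r)}

Selection A != y: {(b, k), (d, p), (k, k), (m, k), (m, z), (n, t), (w, r), (w, s), (z, u)}
Selection D != u: {(b, k), (b, v), (m, k), (m, m), (m, z), (n, t), (t, y), (v, a), (w, n), (w, r), (y, n)}
Intersection: {(b, k), (d, p), (k, k), (m, k), (m, z), (n, t), (w, r), (w, s), (z, u)} with {(b, k), (b, v), (m, k), (m, m), (m, z), (n, t), (t, y), (v, a), (w, n), (w, r), (y, n)} → {(b, k), (m, k), (m, z), (n, t), (w, r)}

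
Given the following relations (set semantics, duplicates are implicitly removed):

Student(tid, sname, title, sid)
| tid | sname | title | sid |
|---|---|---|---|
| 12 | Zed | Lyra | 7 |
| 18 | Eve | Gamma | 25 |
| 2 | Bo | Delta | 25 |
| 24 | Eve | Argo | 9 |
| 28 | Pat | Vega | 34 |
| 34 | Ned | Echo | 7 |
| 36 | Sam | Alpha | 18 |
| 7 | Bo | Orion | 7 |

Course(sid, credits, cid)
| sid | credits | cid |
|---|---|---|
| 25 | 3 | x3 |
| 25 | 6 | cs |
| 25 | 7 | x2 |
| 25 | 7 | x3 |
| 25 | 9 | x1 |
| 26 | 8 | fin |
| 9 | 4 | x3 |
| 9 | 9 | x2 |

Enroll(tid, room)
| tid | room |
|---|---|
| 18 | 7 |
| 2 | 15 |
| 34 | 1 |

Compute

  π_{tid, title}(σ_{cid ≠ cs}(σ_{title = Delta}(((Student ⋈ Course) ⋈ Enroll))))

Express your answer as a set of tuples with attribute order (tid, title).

Natural join on sid: {(18, Eve, Gamma, 25, 3, x3), (18, Eve, Gamma, 25, 6, cs), (18, Eve, Gamma, 25, 7, x2), (18, Eve, Gamma, 25, 7, x3), (18, Eve, Gamma, 25, 9, x1), (2, Bo, Delta, 25, 3, x3), (2, Bo, Delta, 25, 6, cs), (2, Bo, Delta, 25, 7, x2), (2, Bo, Delta, 25, 7, x3), (2, Bo, Delta, 25, 9, x1), (24, Eve, Argo, 9, 4, x3), (24, Eve, Argo, 9, 9, x2)}
Natural join on tid: {(18, Eve, Gamma, 25, 3, x3, 7), (18, Eve, Gamma, 25, 6, cs, 7), (18, Eve, Gamma, 25, 7, x2, 7), (18, Eve, Gamma, 25, 7, x3, 7), (18, Eve, Gamma, 25, 9, x1, 7), (2, Bo, Delta, 25, 3, x3, 15), (2, Bo, Delta, 25, 6, cs, 15), (2, Bo, Delta, 25, 7, x2, 15), (2, Bo, Delta, 25, 7, x3, 15), (2, Bo, Delta, 25, 9, x1, 15)}
σ[title = Delta]: keep tuples satisfying title = Delta → {(2, Bo, Delta, 25, 3, x3, 15), (2, Bo, Delta, 25, 6, cs, 15), (2, Bo, Delta, 25, 7, x2, 15), (2, Bo, Delta, 25, 7, x3, 15), (2, Bo, Delta, 25, 9, x1, 15)}
σ[cid ≠ cs]: keep tuples satisfying cid ≠ cs → {(2, Bo, Delta, 25, 3, x3, 15), (2, Bo, Delta, 25, 7, x2, 15), (2, Bo, Delta, 25, 7, x3, 15), (2, Bo, Delta, 25, 9, x1, 15)}
Projecting to tid, title (3 duplicate(s) eliminated): {(2, Delta)}

{(2, Delta)}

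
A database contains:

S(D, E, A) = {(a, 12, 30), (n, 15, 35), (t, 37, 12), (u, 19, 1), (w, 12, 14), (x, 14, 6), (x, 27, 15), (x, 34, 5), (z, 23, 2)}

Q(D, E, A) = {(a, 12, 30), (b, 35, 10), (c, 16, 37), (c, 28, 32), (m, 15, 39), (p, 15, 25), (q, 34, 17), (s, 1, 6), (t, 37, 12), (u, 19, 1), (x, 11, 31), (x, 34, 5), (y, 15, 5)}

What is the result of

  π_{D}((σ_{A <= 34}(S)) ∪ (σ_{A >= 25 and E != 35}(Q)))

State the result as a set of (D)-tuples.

{a, c, m, p, t, u, w, x, z}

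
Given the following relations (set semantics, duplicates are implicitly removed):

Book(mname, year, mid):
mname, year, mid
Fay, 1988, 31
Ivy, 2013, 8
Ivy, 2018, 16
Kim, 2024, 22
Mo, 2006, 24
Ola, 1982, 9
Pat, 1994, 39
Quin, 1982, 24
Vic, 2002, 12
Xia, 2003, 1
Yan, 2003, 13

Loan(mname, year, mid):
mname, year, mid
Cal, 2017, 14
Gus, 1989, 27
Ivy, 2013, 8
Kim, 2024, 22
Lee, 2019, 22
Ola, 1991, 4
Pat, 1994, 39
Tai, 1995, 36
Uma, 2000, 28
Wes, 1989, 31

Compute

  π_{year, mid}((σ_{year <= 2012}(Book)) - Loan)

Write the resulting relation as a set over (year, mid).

{(1982, 24), (1982, 9), (1988, 31), (2002, 12), (2003, 1), (2003, 13), (2006, 24)}

Apply σ_{year <= 2012}; surviving tuples: {(Fay, 1988, 31), (Mo, 2006, 24), (Ola, 1982, 9), (Pat, 1994, 39), (Quin, 1982, 24), (Vic, 2002, 12), (Xia, 2003, 1), (Yan, 2003, 13)}
Difference: {(Fay, 1988, 31), (Mo, 2006, 24), (Ola, 1982, 9), (Pat, 1994, 39), (Quin, 1982, 24), (Vic, 2002, 12), (Xia, 2003, 1), (Yan, 2003, 13)} with {(Cal, 2017, 14), (Gus, 1989, 27), (Ivy, 2013, 8), (Kim, 2024, 22), (Lee, 2019, 22), (Ola, 1991, 4), (Pat, 1994, 39), (Tai, 1995, 36), (Uma, 2000, 28), (Wes, 1989, 31)} → {(Fay, 1988, 31), (Mo, 2006, 24), (Ola, 1982, 9), (Quin, 1982, 24), (Vic, 2002, 12), (Xia, 2003, 1), (Yan, 2003, 13)}
Projecting to year, mid: {(1982, 24), (1982, 9), (1988, 31), (2002, 12), (2003, 1), (2003, 13), (2006, 24)}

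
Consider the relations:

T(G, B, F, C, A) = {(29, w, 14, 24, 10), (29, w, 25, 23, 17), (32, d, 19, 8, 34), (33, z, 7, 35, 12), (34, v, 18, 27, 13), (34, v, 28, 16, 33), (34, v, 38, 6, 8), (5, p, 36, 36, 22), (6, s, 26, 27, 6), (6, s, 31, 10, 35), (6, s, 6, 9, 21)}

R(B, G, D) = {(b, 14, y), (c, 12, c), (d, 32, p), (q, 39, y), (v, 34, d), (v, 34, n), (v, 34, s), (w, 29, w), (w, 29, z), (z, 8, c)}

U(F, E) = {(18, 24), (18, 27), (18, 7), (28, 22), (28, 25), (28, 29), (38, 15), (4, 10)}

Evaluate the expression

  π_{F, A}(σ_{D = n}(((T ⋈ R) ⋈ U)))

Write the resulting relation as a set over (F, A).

{(18, 13), (28, 33), (38, 8)}

Natural join on G, B: {(29, w, 14, 24, 10, w), (29, w, 14, 24, 10, z), (29, w, 25, 23, 17, w), (29, w, 25, 23, 17, z), (32, d, 19, 8, 34, p), (34, v, 18, 27, 13, d), (34, v, 18, 27, 13, n), (34, v, 18, 27, 13, s), (34, v, 28, 16, 33, d), (34, v, 28, 16, 33, n), (34, v, 28, 16, 33, s), (34, v, 38, 6, 8, d), (34, v, 38, 6, 8, n), (34, v, 38, 6, 8, s)}
Natural join on F: {(34, v, 18, 27, 13, d, 24), (34, v, 18, 27, 13, d, 27), (34, v, 18, 27, 13, d, 7), (34, v, 18, 27, 13, n, 24), (34, v, 18, 27, 13, n, 27), (34, v, 18, 27, 13, n, 7), (34, v, 18, 27, 13, s, 24), (34, v, 18, 27, 13, s, 27), (34, v, 18, 27, 13, s, 7), (34, v, 28, 16, 33, d, 22), (34, v, 28, 16, 33, d, 25), (34, v, 28, 16, 33, d, 29), (34, v, 28, 16, 33, n, 22), (34, v, 28, 16, 33, n, 25), (34, v, 28, 16, 33, n, 29), (34, v, 28, 16, 33, s, 22), (34, v, 28, 16, 33, s, 25), (34, v, 28, 16, 33, s, 29), (34, v, 38, 6, 8, d, 15), (34, v, 38, 6, 8, n, 15), (34, v, 38, 6, 8, s, 15)}
Apply σ_{D = n}; surviving tuples: {(34, v, 18, 27, 13, n, 24), (34, v, 18, 27, 13, n, 27), (34, v, 18, 27, 13, n, 7), (34, v, 28, 16, 33, n, 22), (34, v, 28, 16, 33, n, 25), (34, v, 28, 16, 33, n, 29), (34, v, 38, 6, 8, n, 15)}
π[F, A]: project onto (F, A) (4 duplicate(s) eliminated) → {(18, 13), (28, 33), (38, 8)}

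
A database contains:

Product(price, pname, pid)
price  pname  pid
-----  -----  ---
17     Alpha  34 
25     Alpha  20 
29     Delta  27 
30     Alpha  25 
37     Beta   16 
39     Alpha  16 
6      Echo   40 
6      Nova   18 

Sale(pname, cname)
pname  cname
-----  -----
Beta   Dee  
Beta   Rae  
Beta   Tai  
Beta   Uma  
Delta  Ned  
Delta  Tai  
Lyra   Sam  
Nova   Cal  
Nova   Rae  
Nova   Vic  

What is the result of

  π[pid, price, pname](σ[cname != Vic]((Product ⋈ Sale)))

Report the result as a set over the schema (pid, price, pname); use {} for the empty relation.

Joining Product and Sale on pname yields {(29, Delta, 27, Ned), (29, Delta, 27, Tai), (37, Beta, 16, Dee), (37, Beta, 16, Rae), (37, Beta, 16, Tai), (37, Beta, 16, Uma), (6, Nova, 18, Cal), (6, Nova, 18, Rae), (6, Nova, 18, Vic)}.
σ[cname != Vic]: keep tuples satisfying cname != Vic → {(29, Delta, 27, Ned), (29, Delta, 27, Tai), (37, Beta, 16, Dee), (37, Beta, 16, Rae), (37, Beta, 16, Tai), (37, Beta, 16, Uma), (6, Nova, 18, Cal), (6, Nova, 18, Rae)}
Projecting to pid, price, pname (5 duplicate(s) eliminated): {(16, 37, Beta), (18, 6, Nova), (27, 29, Delta)}

{(16, 37, Beta), (18, 6, Nova), (27, 29, Delta)}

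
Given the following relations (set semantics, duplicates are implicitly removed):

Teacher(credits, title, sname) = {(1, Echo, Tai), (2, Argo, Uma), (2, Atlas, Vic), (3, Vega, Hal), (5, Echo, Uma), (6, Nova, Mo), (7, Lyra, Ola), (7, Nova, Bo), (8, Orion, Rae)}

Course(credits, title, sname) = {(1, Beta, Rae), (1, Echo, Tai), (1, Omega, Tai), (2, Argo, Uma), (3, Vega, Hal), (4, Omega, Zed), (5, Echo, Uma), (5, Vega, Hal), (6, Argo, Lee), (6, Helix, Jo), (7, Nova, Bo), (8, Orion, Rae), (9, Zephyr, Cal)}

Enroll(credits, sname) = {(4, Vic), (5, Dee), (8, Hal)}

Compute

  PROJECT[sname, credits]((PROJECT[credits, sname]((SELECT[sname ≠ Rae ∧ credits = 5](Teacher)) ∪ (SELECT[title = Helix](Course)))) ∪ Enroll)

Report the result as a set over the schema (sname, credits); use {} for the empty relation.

Selection sname ≠ Rae ∧ credits = 5: {(5, Echo, Uma)}
Selection title = Helix: {(6, Helix, Jo)}
Union: {(5, Echo, Uma)} with {(6, Helix, Jo)} → {(5, Echo, Uma), (6, Helix, Jo)}
π[credits, sname]: project onto (credits, sname) → {(5, Uma), (6, Jo)}
Union: {(5, Uma), (6, Jo)} with {(4, Vic), (5, Dee), (8, Hal)} → {(4, Vic), (5, Dee), (5, Uma), (6, Jo), (8, Hal)}
π[sname, credits]: project onto (sname, credits) → {(Dee, 5), (Hal, 8), (Jo, 6), (Uma, 5), (Vic, 4)}

{(Dee, 5), (Hal, 8), (Jo, 6), (Uma, 5), (Vic, 4)}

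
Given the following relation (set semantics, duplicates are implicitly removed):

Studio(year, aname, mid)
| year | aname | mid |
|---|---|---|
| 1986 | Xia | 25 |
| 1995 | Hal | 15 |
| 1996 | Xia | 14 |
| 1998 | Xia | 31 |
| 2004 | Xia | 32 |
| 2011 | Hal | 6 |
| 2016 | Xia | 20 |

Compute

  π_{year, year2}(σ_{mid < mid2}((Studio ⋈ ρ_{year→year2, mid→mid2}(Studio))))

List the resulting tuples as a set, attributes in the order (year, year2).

{(1986, 1998), (1986, 2004), (1996, 1986), (1996, 1998), (1996, 2004), (1996, 2016), (1998, 2004), (2011, 1995), (2016, 1986), (2016, 1998), (2016, 2004)}

ρ[year→year2, mid→mid2]: schema becomes (year2, aname, mid2); tuples unchanged.
Joining Studio and ρ_{year→year2, mid→mid2}(Studio) on aname yields {(1986, Xia, 25, 1986, 25), (1986, Xia, 25, 1996, 14), (1986, Xia, 25, 1998, 31), (1986, Xia, 25, 2004, 32), (1986, Xia, 25, 2016, 20), (1995, Hal, 15, 1995, 15), (1995, Hal, 15, 2011, 6), (1996, Xia, 14, 1986, 25), (1996, Xia, 14, 1996, 14), (1996, Xia, 14, 1998, 31), (1996, Xia, 14, 2004, 32), (1996, Xia, 14, 2016, 20), (1998, Xia, 31, 1986, 25), (1998, Xia, 31, 1996, 14), (1998, Xia, 31, 1998, 31), (1998, Xia, 31, 2004, 32), (1998, Xia, 31, 2016, 20), (2004, Xia, 32, 1986, 25), (2004, Xia, 32, 1996, 14), (2004, Xia, 32, 1998, 31), (2004, Xia, 32, 2004, 32), (2004, Xia, 32, 2016, 20), (2011, Hal, 6, 1995, 15), (2011, Hal, 6, 2011, 6), (2016, Xia, 20, 1986, 25), (2016, Xia, 20, 1996, 14), (2016, Xia, 20, 1998, 31), (2016, Xia, 20, 2004, 32), (2016, Xia, 20, 2016, 20)}.
Selection mid < mid2: {(1986, Xia, 25, 1998, 31), (1986, Xia, 25, 2004, 32), (1996, Xia, 14, 1986, 25), (1996, Xia, 14, 1998, 31), (1996, Xia, 14, 2004, 32), (1996, Xia, 14, 2016, 20), (1998, Xia, 31, 2004, 32), (2011, Hal, 6, 1995, 15), (2016, Xia, 20, 1986, 25), (2016, Xia, 20, 1998, 31), (2016, Xia, 20, 2004, 32)}
π[year, year2]: project onto (year, year2) → {(1986, 1998), (1986, 2004), (1996, 1986), (1996, 1998), (1996, 2004), (1996, 2016), (1998, 2004), (2011, 1995), (2016, 1986), (2016, 1998), (2016, 2004)}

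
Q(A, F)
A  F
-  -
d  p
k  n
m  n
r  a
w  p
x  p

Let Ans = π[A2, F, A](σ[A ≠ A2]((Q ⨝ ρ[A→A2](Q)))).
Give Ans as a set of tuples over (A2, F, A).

{(d, p, w), (d, p, x), (k, n, m), (m, n, k), (w, p, d), (w, p, x), (x, p, d), (x, p, w)}

ρ[A→A2]: schema becomes (A2, F); tuples unchanged.
Q ⋈ ρ[A→A2](Q) (natural join on F): {(d, p, d), (d, p, w), (d, p, x), (k, n, k), (k, n, m), (m, n, k), (m, n, m), (r, a, r), (w, p, d), (w, p, w), (w, p, x), (x, p, d), (x, p, w), (x, p, x)}
σ[A ≠ A2]: keep tuples satisfying A ≠ A2 → {(d, p, w), (d, p, x), (k, n, m), (m, n, k), (w, p, d), (w, p, x), (x, p, d), (x, p, w)}
Projecting to A2, F, A: {(d, p, w), (d, p, x), (k, n, m), (m, n, k), (w, p, d), (w, p, x), (x, p, d), (x, p, w)}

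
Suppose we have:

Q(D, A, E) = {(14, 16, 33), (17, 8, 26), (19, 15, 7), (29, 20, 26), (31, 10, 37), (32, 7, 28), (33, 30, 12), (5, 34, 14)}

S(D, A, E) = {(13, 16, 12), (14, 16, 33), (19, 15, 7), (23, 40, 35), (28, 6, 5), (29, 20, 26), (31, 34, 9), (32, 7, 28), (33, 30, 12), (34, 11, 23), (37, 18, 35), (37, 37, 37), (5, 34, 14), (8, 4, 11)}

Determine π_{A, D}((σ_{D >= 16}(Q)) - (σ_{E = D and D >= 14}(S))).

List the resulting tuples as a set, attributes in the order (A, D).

Apply σ_{D >= 16}; surviving tuples: {(17, 8, 26), (19, 15, 7), (29, 20, 26), (31, 10, 37), (32, 7, 28), (33, 30, 12)}
Apply σ_{E = D and D >= 14}; surviving tuples: {(37, 37, 37)}
Difference: {(17, 8, 26), (19, 15, 7), (29, 20, 26), (31, 10, 37), (32, 7, 28), (33, 30, 12)} with {(37, 37, 37)} → {(17, 8, 26), (19, 15, 7), (29, 20, 26), (31, 10, 37), (32, 7, 28), (33, 30, 12)}
π_{A, D} gives {(10, 31), (15, 19), (20, 29), (30, 33), (7, 32), (8, 17)}.

{(10, 31), (15, 19), (20, 29), (30, 33), (7, 32), (8, 17)}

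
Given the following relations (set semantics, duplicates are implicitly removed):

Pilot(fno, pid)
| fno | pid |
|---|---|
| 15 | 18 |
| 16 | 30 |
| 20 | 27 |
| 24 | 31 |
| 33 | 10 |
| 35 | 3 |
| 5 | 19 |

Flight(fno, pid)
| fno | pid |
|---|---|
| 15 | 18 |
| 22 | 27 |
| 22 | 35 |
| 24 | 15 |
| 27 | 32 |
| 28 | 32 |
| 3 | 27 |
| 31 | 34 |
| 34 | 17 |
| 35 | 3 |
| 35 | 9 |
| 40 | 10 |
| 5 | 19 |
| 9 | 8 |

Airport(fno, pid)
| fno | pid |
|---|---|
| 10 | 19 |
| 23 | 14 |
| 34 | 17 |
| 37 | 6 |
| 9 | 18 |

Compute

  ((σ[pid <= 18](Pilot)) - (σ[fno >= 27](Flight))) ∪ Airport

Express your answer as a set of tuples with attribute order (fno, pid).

{(10, 19), (15, 18), (23, 14), (33, 10), (34, 17), (37, 6), (9, 18)}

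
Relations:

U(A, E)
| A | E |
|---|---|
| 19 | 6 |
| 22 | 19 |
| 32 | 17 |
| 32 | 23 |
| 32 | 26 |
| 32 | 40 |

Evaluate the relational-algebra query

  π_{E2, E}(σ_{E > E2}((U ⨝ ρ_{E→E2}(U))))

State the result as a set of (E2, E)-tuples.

ρ[E→E2]: schema becomes (A, E2); tuples unchanged.
U ⋈ ρ_{E→E2}(U) (natural join on A): {(19, 6, 6), (22, 19, 19), (32, 17, 17), (32, 17, 23), (32, 17, 26), (32, 17, 40), (32, 23, 17), (32, 23, 23), (32, 23, 26), (32, 23, 40), (32, 26, 17), (32, 26, 23), (32, 26, 26), (32, 26, 40), (32, 40, 17), (32, 40, 23), (32, 40, 26), (32, 40, 40)}
Apply σ_{E > E2}; surviving tuples: {(32, 23, 17), (32, 26, 17), (32, 26, 23), (32, 40, 17), (32, 40, 23), (32, 40, 26)}
Projecting to E2, E: {(17, 23), (17, 26), (17, 40), (23, 26), (23, 40), (26, 40)}

{(17, 23), (17, 26), (17, 40), (23, 26), (23, 40), (26, 40)}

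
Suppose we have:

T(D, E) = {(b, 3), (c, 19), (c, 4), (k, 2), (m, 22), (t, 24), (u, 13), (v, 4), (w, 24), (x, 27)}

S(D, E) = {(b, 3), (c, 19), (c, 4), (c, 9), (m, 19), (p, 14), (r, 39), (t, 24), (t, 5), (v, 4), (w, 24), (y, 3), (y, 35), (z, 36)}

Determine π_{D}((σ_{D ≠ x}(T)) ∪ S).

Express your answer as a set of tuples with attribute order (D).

Filtering on D ≠ x leaves {(b, 3), (c, 19), (c, 4), (k, 2), (m, 22), (t, 24), (u, 13), (v, 4), (w, 24)}.
Set union of the two operands is {(b, 3), (c, 19), (c, 4), (c, 9), (k, 2), (m, 19), (m, 22), (p, 14), (r, 39), (t, 24), (t, 5), (u, 13), (v, 4), (w, 24), (y, 3), (y, 35), (z, 36)}.
π[D]: project onto (D) (5 duplicate(s) eliminated) → {b, c, k, m, p, r, t, u, v, w, y, z}

{b, c, k, m, p, r, t, u, v, w, y, z}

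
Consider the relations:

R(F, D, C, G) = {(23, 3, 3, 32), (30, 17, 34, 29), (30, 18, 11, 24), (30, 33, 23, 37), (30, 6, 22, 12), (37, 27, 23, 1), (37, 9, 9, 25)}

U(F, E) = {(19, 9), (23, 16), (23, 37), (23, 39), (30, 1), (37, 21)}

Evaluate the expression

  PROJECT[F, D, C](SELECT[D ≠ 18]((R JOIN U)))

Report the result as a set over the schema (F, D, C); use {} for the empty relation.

{(23, 3, 3), (30, 17, 34), (30, 33, 23), (30, 6, 22), (37, 27, 23), (37, 9, 9)}

Natural join on F: {(23, 3, 3, 32, 16), (23, 3, 3, 32, 37), (23, 3, 3, 32, 39), (30, 17, 34, 29, 1), (30, 18, 11, 24, 1), (30, 33, 23, 37, 1), (30, 6, 22, 12, 1), (37, 27, 23, 1, 21), (37, 9, 9, 25, 21)}
Filtering on D ≠ 18 leaves {(23, 3, 3, 32, 16), (23, 3, 3, 32, 37), (23, 3, 3, 32, 39), (30, 17, 34, 29, 1), (30, 33, 23, 37, 1), (30, 6, 22, 12, 1), (37, 27, 23, 1, 21), (37, 9, 9, 25, 21)}.
π[F, D, C]: project onto (F, D, C) (2 duplicate(s) eliminated) → {(23, 3, 3), (30, 17, 34), (30, 33, 23), (30, 6, 22), (37, 27, 23), (37, 9, 9)}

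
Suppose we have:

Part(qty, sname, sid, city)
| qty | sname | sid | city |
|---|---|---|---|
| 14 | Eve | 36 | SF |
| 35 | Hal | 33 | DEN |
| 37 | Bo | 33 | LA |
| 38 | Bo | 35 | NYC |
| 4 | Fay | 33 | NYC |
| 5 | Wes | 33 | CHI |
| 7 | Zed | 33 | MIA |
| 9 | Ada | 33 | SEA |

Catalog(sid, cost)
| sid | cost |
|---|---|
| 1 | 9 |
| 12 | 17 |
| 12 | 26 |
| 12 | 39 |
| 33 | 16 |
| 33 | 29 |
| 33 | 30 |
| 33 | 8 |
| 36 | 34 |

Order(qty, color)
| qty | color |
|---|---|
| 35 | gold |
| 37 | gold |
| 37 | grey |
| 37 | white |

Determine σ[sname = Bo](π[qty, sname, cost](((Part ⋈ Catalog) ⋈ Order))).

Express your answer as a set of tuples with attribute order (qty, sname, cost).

Natural join on sid: {(14, Eve, 36, SF, 34), (35, Hal, 33, DEN, 16), (35, Hal, 33, DEN, 29), (35, Hal, 33, DEN, 30), (35, Hal, 33, DEN, 8), (37, Bo, 33, LA, 16), (37, Bo, 33, LA, 29), (37, Bo, 33, LA, 30), (37, Bo, 33, LA, 8), (4, Fay, 33, NYC, 16), (4, Fay, 33, NYC, 29), (4, Fay, 33, NYC, 30), (4, Fay, 33, NYC, 8), (5, Wes, 33, CHI, 16), (5, Wes, 33, CHI, 29), (5, Wes, 33, CHI, 30), (5, Wes, 33, CHI, 8), (7, Zed, 33, MIA, 16), (7, Zed, 33, MIA, 29), (7, Zed, 33, MIA, 30), (7, Zed, 33, MIA, 8), (9, Ada, 33, SEA, 16), (9, Ada, 33, SEA, 29), (9, Ada, 33, SEA, 30), (9, Ada, 33, SEA, 8)}
Natural join on qty: {(35, Hal, 33, DEN, 16, gold), (35, Hal, 33, DEN, 29, gold), (35, Hal, 33, DEN, 30, gold), (35, Hal, 33, DEN, 8, gold), (37, Bo, 33, LA, 16, gold), (37, Bo, 33, LA, 16, grey), (37, Bo, 33, LA, 16, white), (37, Bo, 33, LA, 29, gold), (37, Bo, 33, LA, 29, grey), (37, Bo, 33, LA, 29, white), (37, Bo, 33, LA, 30, gold), (37, Bo, 33, LA, 30, grey), (37, Bo, 33, LA, 30, white), (37, Bo, 33, LA, 8, gold), (37, Bo, 33, LA, 8, grey), (37, Bo, 33, LA, 8, white)}
Projecting to qty, sname, cost (8 duplicate(s) eliminated): {(35, Hal, 16), (35, Hal, 29), (35, Hal, 30), (35, Hal, 8), (37, Bo, 16), (37, Bo, 29), (37, Bo, 30), (37, Bo, 8)}
Filtering on sname = Bo leaves {(37, Bo, 16), (37, Bo, 29), (37, Bo, 30), (37, Bo, 8)}.

{(37, Bo, 16), (37, Bo, 29), (37, Bo, 30), (37, Bo, 8)}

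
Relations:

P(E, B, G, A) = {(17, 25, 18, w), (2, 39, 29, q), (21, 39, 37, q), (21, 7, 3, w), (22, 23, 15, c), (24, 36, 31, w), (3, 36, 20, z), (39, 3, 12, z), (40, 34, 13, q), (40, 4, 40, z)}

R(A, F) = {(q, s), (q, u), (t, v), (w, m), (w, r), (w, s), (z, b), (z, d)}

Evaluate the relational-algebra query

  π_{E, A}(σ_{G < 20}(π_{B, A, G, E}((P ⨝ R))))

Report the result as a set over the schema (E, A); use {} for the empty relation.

{(17, w), (21, w), (39, z), (40, q)}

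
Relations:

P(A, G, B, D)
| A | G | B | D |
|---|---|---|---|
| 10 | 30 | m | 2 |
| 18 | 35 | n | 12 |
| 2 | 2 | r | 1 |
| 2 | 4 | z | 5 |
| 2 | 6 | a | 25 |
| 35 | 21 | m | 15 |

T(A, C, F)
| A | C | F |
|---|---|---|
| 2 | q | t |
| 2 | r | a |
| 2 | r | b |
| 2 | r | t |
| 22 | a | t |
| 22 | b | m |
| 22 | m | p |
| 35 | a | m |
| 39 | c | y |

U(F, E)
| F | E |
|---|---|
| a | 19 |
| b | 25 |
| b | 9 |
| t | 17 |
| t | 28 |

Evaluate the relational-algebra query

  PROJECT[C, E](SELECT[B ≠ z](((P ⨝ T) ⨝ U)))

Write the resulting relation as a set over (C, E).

{(q, 17), (q, 28), (r, 17), (r, 19), (r, 25), (r, 28), (r, 9)}

P ⋈ T (natural join on A): {(2, 2, r, 1, q, t), (2, 2, r, 1, r, a), (2, 2, r, 1, r, b), (2, 2, r, 1, r, t), (2, 4, z, 5, q, t), (2, 4, z, 5, r, a), (2, 4, z, 5, r, b), (2, 4, z, 5, r, t), (2, 6, a, 25, q, t), (2, 6, a, 25, r, a), (2, 6, a, 25, r, b), (2, 6, a, 25, r, t), (35, 21, m, 15, a, m)}
(P ⨝ T) ⋈ U (natural join on F): {(2, 2, r, 1, q, t, 17), (2, 2, r, 1, q, t, 28), (2, 2, r, 1, r, a, 19), (2, 2, r, 1, r, b, 25), (2, 2, r, 1, r, b, 9), (2, 2, r, 1, r, t, 17), (2, 2, r, 1, r, t, 28), (2, 4, z, 5, q, t, 17), (2, 4, z, 5, q, t, 28), (2, 4, z, 5, r, a, 19), (2, 4, z, 5, r, b, 25), (2, 4, z, 5, r, b, 9), (2, 4, z, 5, r, t, 17), (2, 4, z, 5, r, t, 28), (2, 6, a, 25, q, t, 17), (2, 6, a, 25, q, t, 28), (2, 6, a, 25, r, a, 19), (2, 6, a, 25, r, b, 25), (2, 6, a, 25, r, b, 9), (2, 6, a, 25, r, t, 17), (2, 6, a, 25, r, t, 28)}
Apply σ_{B ≠ z}; surviving tuples: {(2, 2, r, 1, q, t, 17), (2, 2, r, 1, q, t, 28), (2, 2, r, 1, r, a, 19), (2, 2, r, 1, r, b, 25), (2, 2, r, 1, r, b, 9), (2, 2, r, 1, r, t, 17), (2, 2, r, 1, r, t, 28), (2, 6, a, 25, q, t, 17), (2, 6, a, 25, q, t, 28), (2, 6, a, 25, r, a, 19), (2, 6, a, 25, r, b, 25), (2, 6, a, 25, r, b, 9), (2, 6, a, 25, r, t, 17), (2, 6, a, 25, r, t, 28)}
π_{C, E} gives {(q, 17), (q, 28), (r, 17), (r, 19), (r, 25), (r, 28), (r, 9)} (7 duplicate(s) eliminated).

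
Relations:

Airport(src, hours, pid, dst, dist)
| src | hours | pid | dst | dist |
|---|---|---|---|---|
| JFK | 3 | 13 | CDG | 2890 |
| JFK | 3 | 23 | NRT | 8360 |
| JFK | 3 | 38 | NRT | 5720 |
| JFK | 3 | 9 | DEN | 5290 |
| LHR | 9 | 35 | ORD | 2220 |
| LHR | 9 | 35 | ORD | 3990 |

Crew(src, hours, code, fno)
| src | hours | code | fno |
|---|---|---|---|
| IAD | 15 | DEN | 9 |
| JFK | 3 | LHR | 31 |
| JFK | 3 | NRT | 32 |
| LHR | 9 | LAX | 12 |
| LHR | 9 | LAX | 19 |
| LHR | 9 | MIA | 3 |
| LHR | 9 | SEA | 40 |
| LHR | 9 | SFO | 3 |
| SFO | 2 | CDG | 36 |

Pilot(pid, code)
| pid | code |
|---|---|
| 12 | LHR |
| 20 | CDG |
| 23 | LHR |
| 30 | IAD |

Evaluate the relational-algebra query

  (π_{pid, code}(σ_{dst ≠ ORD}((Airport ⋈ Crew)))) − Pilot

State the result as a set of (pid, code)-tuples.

{(13, LHR), (13, NRT), (23, NRT), (38, LHR), (38, NRT), (9, LHR), (9, NRT)}

Joining Airport and Crew on src, hours yields {(JFK, 3, 13, CDG, 2890, LHR, 31), (JFK, 3, 13, CDG, 2890, NRT, 32), (JFK, 3, 23, NRT, 8360, LHR, 31), (JFK, 3, 23, NRT, 8360, NRT, 32), (JFK, 3, 38, NRT, 5720, LHR, 31), (JFK, 3, 38, NRT, 5720, NRT, 32), (JFK, 3, 9, DEN, 5290, LHR, 31), (JFK, 3, 9, DEN, 5290, NRT, 32), (LHR, 9, 35, ORD, 2220, LAX, 12), (LHR, 9, 35, ORD, 2220, LAX, 19), (LHR, 9, 35, ORD, 2220, MIA, 3), (LHR, 9, 35, ORD, 2220, SEA, 40), (LHR, 9, 35, ORD, 2220, SFO, 3), (LHR, 9, 35, ORD, 3990, LAX, 12), (LHR, 9, 35, ORD, 3990, LAX, 19), (LHR, 9, 35, ORD, 3990, MIA, 3), (LHR, 9, 35, ORD, 3990, SEA, 40), (LHR, 9, 35, ORD, 3990, SFO, 3)}.
σ[dst ≠ ORD]: keep tuples satisfying dst ≠ ORD → {(JFK, 3, 13, CDG, 2890, LHR, 31), (JFK, 3, 13, CDG, 2890, NRT, 32), (JFK, 3, 23, NRT, 8360, LHR, 31), (JFK, 3, 23, NRT, 8360, NRT, 32), (JFK, 3, 38, NRT, 5720, LHR, 31), (JFK, 3, 38, NRT, 5720, NRT, 32), (JFK, 3, 9, DEN, 5290, LHR, 31), (JFK, 3, 9, DEN, 5290, NRT, 32)}
π[pid, code]: project onto (pid, code) → {(13, LHR), (13, NRT), (23, LHR), (23, NRT), (38, LHR), (38, NRT), (9, LHR), (9, NRT)}
Taking the difference: {(13, LHR), (13, NRT), (23, NRT), (38, LHR), (38, NRT), (9, LHR), (9, NRT)}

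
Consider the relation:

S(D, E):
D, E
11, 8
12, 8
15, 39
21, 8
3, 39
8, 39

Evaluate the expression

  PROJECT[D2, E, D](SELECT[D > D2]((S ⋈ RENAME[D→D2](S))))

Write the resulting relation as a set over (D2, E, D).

{(11, 8, 12), (11, 8, 21), (12, 8, 21), (3, 39, 15), (3, 39, 8), (8, 39, 15)}

ρ[D→D2]: schema becomes (D2, E); tuples unchanged.
Joining S and RENAME[D→D2](S) on E yields {(11, 8, 11), (11, 8, 12), (11, 8, 21), (12, 8, 11), (12, 8, 12), (12, 8, 21), (15, 39, 15), (15, 39, 3), (15, 39, 8), (21, 8, 11), (21, 8, 12), (21, 8, 21), (3, 39, 15), (3, 39, 3), (3, 39, 8), (8, 39, 15), (8, 39, 3), (8, 39, 8)}.
Filtering on D > D2 leaves {(12, 8, 11), (15, 39, 3), (15, 39, 8), (21, 8, 11), (21, 8, 12), (8, 39, 3)}.
π_{D2, E, D} gives {(11, 8, 12), (11, 8, 21), (12, 8, 21), (3, 39, 15), (3, 39, 8), (8, 39, 15)}.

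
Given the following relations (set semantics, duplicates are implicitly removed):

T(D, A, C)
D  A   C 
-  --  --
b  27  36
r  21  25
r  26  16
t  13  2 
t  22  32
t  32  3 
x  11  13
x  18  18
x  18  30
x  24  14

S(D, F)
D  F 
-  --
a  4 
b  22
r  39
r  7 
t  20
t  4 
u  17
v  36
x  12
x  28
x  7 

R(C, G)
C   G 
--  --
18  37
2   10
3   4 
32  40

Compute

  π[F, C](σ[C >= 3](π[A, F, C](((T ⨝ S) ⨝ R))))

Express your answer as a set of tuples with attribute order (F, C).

{(12, 18), (20, 3), (20, 32), (28, 18), (4, 3), (4, 32), (7, 18)}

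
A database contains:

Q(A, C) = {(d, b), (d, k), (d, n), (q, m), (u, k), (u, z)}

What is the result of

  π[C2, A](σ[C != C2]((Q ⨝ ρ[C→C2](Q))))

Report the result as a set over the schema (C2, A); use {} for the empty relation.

ρ[C→C2]: schema becomes (A, C2); tuples unchanged.
Q ⋈ ρ[C→C2](Q) (natural join on A): {(d, b, b), (d, b, k), (d, b, n), (d, k, b), (d, k, k), (d, k, n), (d, n, b), (d, n, k), (d, n, n), (q, m, m), (u, k, k), (u, k, z), (u, z, k), (u, z, z)}
Apply σ_{C != C2}; surviving tuples: {(d, b, k), (d, b, n), (d, k, b), (d, k, n), (d, n, b), (d, n, k), (u, k, z), (u, z, k)}
π_{C2, A} gives {(b, d), (k, d), (k, u), (n, d), (z, u)} (3 duplicate(s) eliminated).

{(b, d), (k, d), (k, u), (n, d), (z, u)}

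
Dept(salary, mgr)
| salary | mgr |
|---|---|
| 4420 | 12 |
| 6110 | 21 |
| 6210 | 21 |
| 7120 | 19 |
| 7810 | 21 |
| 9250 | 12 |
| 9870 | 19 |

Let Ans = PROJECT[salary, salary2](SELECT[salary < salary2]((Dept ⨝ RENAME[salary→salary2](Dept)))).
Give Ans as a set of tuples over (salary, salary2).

ρ[salary→salary2]: schema becomes (salary2, mgr); tuples unchanged.
Dept ⋈ RENAME[salary→salary2](Dept) (natural join on mgr): {(4420, 12, 4420), (4420, 12, 9250), (6110, 21, 6110), (6110, 21, 6210), (6110, 21, 7810), (6210, 21, 6110), (6210, 21, 6210), (6210, 21, 7810), (7120, 19, 7120), (7120, 19, 9870), (7810, 21, 6110), (7810, 21, 6210), (7810, 21, 7810), (9250, 12, 4420), (9250, 12, 9250), (9870, 19, 7120), (9870, 19, 9870)}
Apply σ_{salary < salary2}; surviving tuples: {(4420, 12, 9250), (6110, 21, 6210), (6110, 21, 7810), (6210, 21, 7810), (7120, 19, 9870)}
π[salary, salary2]: project onto (salary, salary2) → {(4420, 9250), (6110, 6210), (6110, 7810), (6210, 7810), (7120, 9870)}

{(4420, 9250), (6110, 6210), (6110, 7810), (6210, 7810), (7120, 9870)}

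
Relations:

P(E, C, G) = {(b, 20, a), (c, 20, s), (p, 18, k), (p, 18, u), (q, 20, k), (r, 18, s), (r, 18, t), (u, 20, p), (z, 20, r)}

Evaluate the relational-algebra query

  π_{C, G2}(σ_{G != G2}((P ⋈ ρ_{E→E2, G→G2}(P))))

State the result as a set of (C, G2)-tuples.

ρ[E→E2, G→G2]: schema becomes (E2, C, G2); tuples unchanged.
Natural join on C: {(b, 20, a, b, a), (b, 20, a, c, s), (b, 20, a, q, k), (b, 20, a, u, p), (b, 20, a, z, r), (c, 20, s, b, a), (c, 20, s, c, s), (c, 20, s, q, k), (c, 20, s, u, p), (c, 20, s, z, r), (p, 18, k, p, k), (p, 18, k, p, u), (p, 18, k, r, s), (p, 18, k, r, t), (p, 18, u, p, k), (p, 18, u, p, u), (p, 18, u, r, s), (p, 18, u, r, t), (q, 20, k, b, a), (q, 20, k, c, s), (q, 20, k, q, k), (q, 20, k, u, p), (q, 20, k, z, r), (r, 18, s, p, k), (r, 18, s, p, u), (r, 18, s, r, s), (r, 18, s, r, t), (r, 18, t, p, k), (r, 18, t, p, u), (r, 18, t, r, s), (r, 18, t, r, t), (u, 20, p, b, a), (u, 20, p, c, s), (u, 20, p, q, k), (u, 20, p, u, p), (u, 20, p, z, r), (z, 20, r, b, a), (z, 20, r, c, s), (z, 20, r, q, k), (z, 20, r, u, p), (z, 20, r, z, r)}
σ[G != G2]: keep tuples satisfying G != G2 → {(b, 20, a, c, s), (b, 20, a, q, k), (b, 20, a, u, p), (b, 20, a, z, r), (c, 20, s, b, a), (c, 20, s, q, k), (c, 20, s, u, p), (c, 20, s, z, r), (p, 18, k, p, u), (p, 18, k, r, s), (p, 18, k, r, t), (p, 18, u, p, k), (p, 18, u, r, s), (p, 18, u, r, t), (q, 20, k, b, a), (q, 20, k, c, s), (q, 20, k, u, p), (q, 20, k, z, r), (r, 18, s, p, k), (r, 18, s, p, u), (r, 18, s, r, t), (r, 18, t, p, k), (r, 18, t, p, u), (r, 18, t, r, s), (u, 20, p, b, a), (u, 20, p, c, s), (u, 20, p, q, k), (u, 20, p, z, r), (z, 20, r, b, a), (z, 20, r, c, s), (z, 20, r, q, k), (z, 20, r, u, p)}
Projecting to C, G2 (23 duplicate(s) eliminated): {(18, k), (18, s), (18, t), (18, u), (20, a), (20, k), (20, p), (20, r), (20, s)}

{(18, k), (18, s), (18, t), (18, u), (20, a), (20, k), (20, p), (20, r), (20, s)}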